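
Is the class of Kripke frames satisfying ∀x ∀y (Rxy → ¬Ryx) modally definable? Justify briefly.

No

If a class were modally definable it would be closed under surjective bounded morphisms (Goldblatt–Thomason).
The 5-cycle (worlds 0,1,2,3,4 with 0→1→2→3→4→0) is asymmetric. Mapping every world to a single reflexive point • is a surjective bounded morphism, and the reflexive point is not asymmetric (R•• but asymmetry requires ¬R••).
Hence asymmetry is not modally definable.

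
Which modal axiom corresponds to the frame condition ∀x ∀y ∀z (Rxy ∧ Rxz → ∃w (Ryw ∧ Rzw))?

The condition is convergence. The .2 schema ◇□p → □◇p defines it.
Suppose ◇□p→□◇p is valid. Take Rxy, Rxz and set V(p)={w : Ryw}. Then □p at y so ◇□p at x, so □◇p at x, so ◇p at z, giving w with Rzw and Ryw.

◇□p → □◇p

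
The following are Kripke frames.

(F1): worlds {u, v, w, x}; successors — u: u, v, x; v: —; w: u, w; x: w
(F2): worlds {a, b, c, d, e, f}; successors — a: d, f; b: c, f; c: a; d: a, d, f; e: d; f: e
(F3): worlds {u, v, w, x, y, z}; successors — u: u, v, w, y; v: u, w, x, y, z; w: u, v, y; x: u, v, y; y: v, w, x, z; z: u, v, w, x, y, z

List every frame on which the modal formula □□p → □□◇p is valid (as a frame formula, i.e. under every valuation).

(F3)

This is the axiom for a generalized confluence (Geach) condition; its first-order frame correspondent is ∀x ∀z (xR²z → ∃w (xR²w ∧ zRw)).
(F1): fails — uR²v but no t with uR²t and vRt.
(F2): fails — bR²a but no w with bR²w and aRw.
(F3): ✓.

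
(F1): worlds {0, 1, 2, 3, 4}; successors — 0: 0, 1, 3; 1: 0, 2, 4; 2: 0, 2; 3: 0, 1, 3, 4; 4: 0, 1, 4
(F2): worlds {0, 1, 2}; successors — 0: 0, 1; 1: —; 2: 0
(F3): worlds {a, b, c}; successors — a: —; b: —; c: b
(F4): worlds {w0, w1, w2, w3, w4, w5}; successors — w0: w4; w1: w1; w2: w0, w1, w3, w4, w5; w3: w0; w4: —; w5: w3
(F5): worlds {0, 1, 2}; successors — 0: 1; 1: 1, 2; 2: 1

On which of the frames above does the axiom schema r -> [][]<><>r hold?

(F3)

This is the axiom for a generalized confluence (Geach) condition; its first-order frame correspondent is forall x forall z (x R^2 z -> exists w (x = w & z R^2 w)).
(F1): fails — 4R²2 but no w with 4=w and 2R²w.
(F2): fails — 0R²1 but no w with 0=w and 1R²w.
(F3): satisfies the condition.
(F4): fails — w2R²w0 but no w with w2=w and w0R²w.
(F5): fails — 0R²1 but no w with 0=w and 1R²w.
Valid on: (F3).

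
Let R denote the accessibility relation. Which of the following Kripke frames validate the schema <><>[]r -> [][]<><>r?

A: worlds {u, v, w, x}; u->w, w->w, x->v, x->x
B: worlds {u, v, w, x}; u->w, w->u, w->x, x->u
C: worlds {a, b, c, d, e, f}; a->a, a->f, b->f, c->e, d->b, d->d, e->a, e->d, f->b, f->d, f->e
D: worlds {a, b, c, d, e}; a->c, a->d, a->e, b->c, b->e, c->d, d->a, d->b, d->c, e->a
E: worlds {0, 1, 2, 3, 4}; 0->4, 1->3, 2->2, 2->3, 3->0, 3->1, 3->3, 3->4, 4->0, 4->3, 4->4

Frame correspondent (Sahlqvist): forall x forall y forall z ((x R^2 y & x R^2 z) -> exists w (yRw & z R^2 w)) — i.e. a generalized confluence (Geach) condition.
A: fails — xR²v, xR²v but no t with vRt and vR²t.
B: fails — uR²u, uR²u but no t with uRt and uR²t.
C: fails — aR²a, aR²b but no w with aRw and bR²w.
D: fails — aR²b, aR²b but no w with bRw and bR²w.
E: holds.

E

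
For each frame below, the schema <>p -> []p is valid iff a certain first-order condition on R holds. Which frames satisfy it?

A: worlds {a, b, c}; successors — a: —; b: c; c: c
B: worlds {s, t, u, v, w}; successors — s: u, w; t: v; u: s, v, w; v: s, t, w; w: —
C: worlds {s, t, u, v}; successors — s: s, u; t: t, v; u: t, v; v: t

This is the axiom for partial functionality; its first-order frame correspondent is forall x forall y forall z (Rxy & Rxz -> y = z).
A: condition met.
B: fails — s sees both u and w.
C: fails — s sees both s and u.

A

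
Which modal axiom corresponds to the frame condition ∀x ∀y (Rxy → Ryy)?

This is shift-reflexivity; the standard corresponding axiom is T□: □(□s → s).

□(□s → s)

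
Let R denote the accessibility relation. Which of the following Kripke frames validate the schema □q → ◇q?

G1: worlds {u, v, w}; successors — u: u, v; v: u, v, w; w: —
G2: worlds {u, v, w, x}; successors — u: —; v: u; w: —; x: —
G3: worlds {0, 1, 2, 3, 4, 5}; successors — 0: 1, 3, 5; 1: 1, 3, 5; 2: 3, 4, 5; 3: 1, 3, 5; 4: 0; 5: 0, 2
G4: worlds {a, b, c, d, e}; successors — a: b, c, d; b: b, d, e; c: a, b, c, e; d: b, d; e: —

G3

The schema corresponds to seriality: ∀x ∃y Rxy.
G1: fails — world w has no successor.
G2: fails — world u has no successor.
G3: condition met.
G4: fails — world e has no successor.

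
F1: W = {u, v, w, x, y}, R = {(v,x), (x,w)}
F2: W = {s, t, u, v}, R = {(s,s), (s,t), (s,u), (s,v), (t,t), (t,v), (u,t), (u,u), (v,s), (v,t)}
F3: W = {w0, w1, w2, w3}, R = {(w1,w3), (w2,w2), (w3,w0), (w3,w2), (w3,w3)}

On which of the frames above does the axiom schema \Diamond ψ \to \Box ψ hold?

The schema corresponds to partial functionality: \forall x \forall y \forall z (Rxy \wedge Rxz \to y = z).
F1: condition met.
F2: fails — s sees both s and t.
F3: fails — w3 sees both w0 and w2.

F1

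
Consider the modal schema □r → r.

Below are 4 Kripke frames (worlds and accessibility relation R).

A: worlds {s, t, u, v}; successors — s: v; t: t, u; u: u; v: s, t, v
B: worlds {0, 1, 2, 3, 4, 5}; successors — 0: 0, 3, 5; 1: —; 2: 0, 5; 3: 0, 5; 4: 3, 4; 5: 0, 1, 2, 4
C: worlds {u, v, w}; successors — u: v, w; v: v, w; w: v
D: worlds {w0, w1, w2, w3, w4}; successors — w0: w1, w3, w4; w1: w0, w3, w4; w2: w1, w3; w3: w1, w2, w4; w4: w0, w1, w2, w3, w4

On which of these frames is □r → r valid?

Frame correspondent (Sahlqvist): ∀x Rxx — i.e. reflexivity.
A: fails — world s does not see itself.
B: fails — world 1 does not see itself.
C: fails — world u does not see itself.
D: fails — world w0 does not see itself.
Valid on no frame.

none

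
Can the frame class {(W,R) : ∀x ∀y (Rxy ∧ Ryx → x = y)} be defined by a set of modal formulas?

Modal frame validity is preserved under surjective bounded morphisms.
The 6-cycle (worlds s,t,u,v,w,x with s→t→u→v→w→x→s) is antisymmetric. Sending even-indexed worlds to a and odd-indexed worlds to b is a surjective bounded morphism onto the two-world frame with a↔b, which is not antisymmetric.
So no modal formula (or set of formulas) defines exactly the antisymmetric frames.

No — not modally definable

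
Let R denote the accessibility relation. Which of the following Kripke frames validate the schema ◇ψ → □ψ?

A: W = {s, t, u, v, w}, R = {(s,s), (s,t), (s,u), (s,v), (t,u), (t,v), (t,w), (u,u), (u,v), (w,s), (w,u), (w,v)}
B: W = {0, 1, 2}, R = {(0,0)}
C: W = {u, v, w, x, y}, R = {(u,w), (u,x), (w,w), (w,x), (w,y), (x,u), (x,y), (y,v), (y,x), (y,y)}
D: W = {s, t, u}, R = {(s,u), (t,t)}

Frame correspondent (Sahlqvist): ∀x ∀y ∀z (Rxy ∧ Rxz → y = z) — i.e. partial functionality.
A: fails — s sees both s and t.
B: holds.
C: fails — u sees both w and x.
D: holds.
Valid on: B, D.

B, D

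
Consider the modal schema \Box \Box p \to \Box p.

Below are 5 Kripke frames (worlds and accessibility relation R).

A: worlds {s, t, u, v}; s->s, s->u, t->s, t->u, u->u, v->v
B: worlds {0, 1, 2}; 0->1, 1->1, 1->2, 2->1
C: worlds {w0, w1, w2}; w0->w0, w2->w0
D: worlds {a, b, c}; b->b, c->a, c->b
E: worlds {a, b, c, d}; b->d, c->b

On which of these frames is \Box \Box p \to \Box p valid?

A, B, C

Frame correspondent (Sahlqvist): \forall x \forall y (Rxy \to \exists z (Rxz \wedge Rzy)) — i.e. density.
A: ✓.
B: ✓.
C: ✓.
D: fails — Rca but no z with Rcz and Rza.
E: fails — Rcb but no z with Rcz and Rzb.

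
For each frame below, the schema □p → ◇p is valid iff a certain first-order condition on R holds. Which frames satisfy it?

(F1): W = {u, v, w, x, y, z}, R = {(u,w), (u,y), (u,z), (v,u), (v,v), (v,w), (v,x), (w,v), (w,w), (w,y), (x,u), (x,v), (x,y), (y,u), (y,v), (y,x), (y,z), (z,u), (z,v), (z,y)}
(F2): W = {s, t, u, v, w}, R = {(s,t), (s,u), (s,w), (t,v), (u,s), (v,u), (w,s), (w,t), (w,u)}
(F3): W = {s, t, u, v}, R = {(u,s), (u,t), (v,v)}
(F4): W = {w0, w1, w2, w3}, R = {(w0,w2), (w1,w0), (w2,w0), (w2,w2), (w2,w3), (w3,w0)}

(F1), (F2), (F4)

This is the axiom for seriality; its first-order frame correspondent is ∀x ∃y Rxy.
(F1): satisfies the condition.
(F2): satisfies the condition.
(F3): fails — world s has no successor.
(F4): satisfies the condition.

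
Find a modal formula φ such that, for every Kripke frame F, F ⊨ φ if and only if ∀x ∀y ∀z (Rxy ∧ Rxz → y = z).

This is partial functionality; the standard corresponding axiom is CD: ◇r → □r.
Suppose ◇r→□r is valid. Take Rxy, Rxz and set V(r)={y}. Then ◇r at x, so □r at x, so r at z, i.e. z=y.

◇r → □r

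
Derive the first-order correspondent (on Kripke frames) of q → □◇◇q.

∀x ∀z (xRz → ∃w (x = w ∧ zR²w))

This is a Sahlqvist (Geach-type) schema ◇^0□^0q → □^1◇^2q.
Minimal-valuation argument: fix x; take any y with xR^0y and any z with xR^1z. Set V(q) to the set of worlds R-reachable from y in exactly 0 steps. Then □^0q holds at y, so the antecedent holds at x; validity forces ◇^2q at z, giving a w with zR^2w and yR^0w.
First-order correspondent: ∀x ∀z (xRz → ∃w (x = w ∧ zR²w)).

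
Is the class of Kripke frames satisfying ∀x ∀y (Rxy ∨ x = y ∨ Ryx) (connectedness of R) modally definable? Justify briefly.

Not definable by any modal formula

Modal frame validity is preserved under disjoint unions.
Take 4 disjoint single-world reflexive frames: each is trivially connected, but their disjoint union has 4 worlds with no edge between distinct components, so it is not connected.
Hence connectedness of R is not modally definable.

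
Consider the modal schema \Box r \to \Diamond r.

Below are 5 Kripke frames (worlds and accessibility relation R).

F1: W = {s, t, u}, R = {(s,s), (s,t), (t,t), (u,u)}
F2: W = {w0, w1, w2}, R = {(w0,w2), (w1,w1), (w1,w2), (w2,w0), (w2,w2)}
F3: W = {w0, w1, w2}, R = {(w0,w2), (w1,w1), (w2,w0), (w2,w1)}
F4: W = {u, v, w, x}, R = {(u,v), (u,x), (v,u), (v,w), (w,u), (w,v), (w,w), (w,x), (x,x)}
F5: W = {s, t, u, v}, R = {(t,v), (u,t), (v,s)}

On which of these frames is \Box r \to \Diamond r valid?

F1, F2, F3, F4

This is the axiom for seriality; its first-order frame correspondent is \forall x \exists y Rxy.
F1: ✓.
F2: ✓.
F3: ✓.
F4: ✓.
F5: fails — world s has no successor.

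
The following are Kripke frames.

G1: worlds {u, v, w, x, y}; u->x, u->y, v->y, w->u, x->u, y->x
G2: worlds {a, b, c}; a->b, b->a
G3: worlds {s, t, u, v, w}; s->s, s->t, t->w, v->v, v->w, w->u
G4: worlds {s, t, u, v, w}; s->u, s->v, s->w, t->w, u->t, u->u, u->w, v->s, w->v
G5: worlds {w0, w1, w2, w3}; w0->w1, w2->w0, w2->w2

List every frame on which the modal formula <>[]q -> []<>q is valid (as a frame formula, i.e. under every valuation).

G2

Frame correspondent (Sahlqvist): forall x forall y forall z (Rxy & Rxz -> exists w (Ryw & Rzw)) — i.e. convergence.
G1: fails — Rux and Ruy but x and y have no common successor.
G2: holds.
G3: fails — Rss and Rst but s and t have no common successor.
G4: fails — Rsv and Rsw but v and w have no common successor.
G5: fails — Rw0w1 and Rw0w1 but w1 and w1 have no common successor.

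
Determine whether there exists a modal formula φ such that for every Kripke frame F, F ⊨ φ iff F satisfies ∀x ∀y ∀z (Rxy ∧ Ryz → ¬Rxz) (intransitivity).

No

Any modally definable frame class is closed under surjective bounded morphisms.
The 3-cycle (worlds a,b,c with a→b→c→a) is intransitive. Mapping every world to a single reflexive point • is a surjective bounded morphism; the reflexive point is not intransitive (R••∧R•• but R••).
Hence intransitivity is not modally definable.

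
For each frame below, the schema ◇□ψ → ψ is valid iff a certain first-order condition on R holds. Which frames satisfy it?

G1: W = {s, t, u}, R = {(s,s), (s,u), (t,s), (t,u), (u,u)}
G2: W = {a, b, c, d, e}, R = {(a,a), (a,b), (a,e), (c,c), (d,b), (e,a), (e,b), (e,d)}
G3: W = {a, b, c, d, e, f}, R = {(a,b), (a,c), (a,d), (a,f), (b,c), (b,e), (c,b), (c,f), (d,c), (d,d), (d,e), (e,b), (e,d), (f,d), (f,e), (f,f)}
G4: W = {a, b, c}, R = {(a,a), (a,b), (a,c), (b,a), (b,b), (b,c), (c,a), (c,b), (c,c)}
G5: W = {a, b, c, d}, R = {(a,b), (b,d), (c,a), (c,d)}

G4

Frame correspondent (Sahlqvist): ∀x ∀y (Rxy → Ryx) — i.e. symmetry.
G1: fails — Rts but not Rst.
G2: fails — Reb but not Rbe.
G3: fails — Rdc but not Rcd.
G4: holds.
G5: fails — Rca but not Rac.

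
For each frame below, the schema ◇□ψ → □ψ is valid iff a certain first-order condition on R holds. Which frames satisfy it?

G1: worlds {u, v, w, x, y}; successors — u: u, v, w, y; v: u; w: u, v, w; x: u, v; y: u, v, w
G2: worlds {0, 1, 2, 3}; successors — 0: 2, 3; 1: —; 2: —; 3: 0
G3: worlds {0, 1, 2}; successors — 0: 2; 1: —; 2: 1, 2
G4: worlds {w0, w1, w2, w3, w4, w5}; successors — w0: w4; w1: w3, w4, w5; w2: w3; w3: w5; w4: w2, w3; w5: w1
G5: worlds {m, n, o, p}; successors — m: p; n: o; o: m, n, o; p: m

none

This is the axiom for the Euclidean property; its first-order frame correspondent is ∀x ∀y ∀z (Rxy ∧ Rxz → Ryz).
G1: fails — Ruv and Ruv but not Rvv.
G2: fails — R03 and R03 but not R33.
G3: fails — R21 and R22 but not R12.
G4: fails — Rw0w4 and Rw0w4 but not Rw4w4.
G5: fails — Rmp and Rmp but not Rpp.
Valid on no frame.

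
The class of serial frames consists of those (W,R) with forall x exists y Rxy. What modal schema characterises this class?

This is seriality; the standard corresponding axiom is D: □r → ◇r.
Suppose □r→◇r is valid. At any x set V(r)=W. Then □r at x, so ◇r at x, so x has a successor.

□r → ◇r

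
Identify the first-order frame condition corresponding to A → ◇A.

reflexivity

This is a form of the T axiom.
It corresponds to reflexivity: ∀x Rxx.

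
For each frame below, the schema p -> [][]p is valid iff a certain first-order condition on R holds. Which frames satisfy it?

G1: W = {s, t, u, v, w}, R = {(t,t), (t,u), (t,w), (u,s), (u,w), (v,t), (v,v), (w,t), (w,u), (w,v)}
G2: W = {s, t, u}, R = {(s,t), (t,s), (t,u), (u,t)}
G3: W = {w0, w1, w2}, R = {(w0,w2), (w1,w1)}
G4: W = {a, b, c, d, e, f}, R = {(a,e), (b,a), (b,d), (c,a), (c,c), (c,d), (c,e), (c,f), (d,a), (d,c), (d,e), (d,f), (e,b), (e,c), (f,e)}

G3

Frame correspondent (Sahlqvist): forall x forall z (x R^2 z -> exists w (x = w & z = w)) — i.e. a generalized confluence (Geach) condition.
G1: fails — tR²s but t ≠ s.
G2: fails — sR²u but s ≠ u.
G3: condition met.
G4: fails — aR²b but a ≠ b.
Valid on: G3.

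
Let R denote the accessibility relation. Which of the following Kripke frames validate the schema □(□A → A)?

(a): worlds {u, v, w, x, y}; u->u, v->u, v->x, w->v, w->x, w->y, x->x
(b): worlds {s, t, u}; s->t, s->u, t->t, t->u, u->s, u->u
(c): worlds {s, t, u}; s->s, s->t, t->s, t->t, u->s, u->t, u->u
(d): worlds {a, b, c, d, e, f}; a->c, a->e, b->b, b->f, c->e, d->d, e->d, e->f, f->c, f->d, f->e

The schema corresponds to shift-reflexivity: ∀x ∀y (Rxy → Ryy).
(a): fails — Rwy but not Ryy.
(b): fails — Rus but not Rss.
(c): holds.
(d): fails — Rbf but not Rff.

(c)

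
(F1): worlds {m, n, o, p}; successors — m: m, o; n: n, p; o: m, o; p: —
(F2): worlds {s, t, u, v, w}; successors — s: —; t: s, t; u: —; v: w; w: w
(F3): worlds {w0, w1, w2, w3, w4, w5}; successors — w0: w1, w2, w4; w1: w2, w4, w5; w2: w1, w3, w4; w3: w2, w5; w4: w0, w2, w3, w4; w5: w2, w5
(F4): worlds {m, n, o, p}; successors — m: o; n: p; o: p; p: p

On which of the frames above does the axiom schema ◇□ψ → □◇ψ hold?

Frame correspondent (Sahlqvist): ∀x ∀y ∀z (Rxy ∧ Rxz → ∃w (Ryw ∧ Rzw)) — i.e. convergence.
(F1): fails — Rnn and Rnp but n and p have no common successor.
(F2): fails — Rtt and Rts but t and s have no common successor.
(F3): fails — Rw1w5 and Rw1w2 but w5 and w2 have no common successor.
(F4): condition met.
Valid on: (F4).

(F4)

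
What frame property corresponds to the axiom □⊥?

This is the Ver axiom.
It corresponds to emptiness of R: ∀x ∀y ¬Rxy.

emptiness of R: ∀x ∀y ¬Rxy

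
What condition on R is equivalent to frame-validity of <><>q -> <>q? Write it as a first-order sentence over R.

forall x forall y (x R^2 y -> exists w (y = w & xRw))

This is a Sahlqvist (Geach-type) schema ◇^2□^0q → □^0◇^1q.
First-order correspondent: forall x forall y (x R^2 y -> exists w (y = w & xRw)).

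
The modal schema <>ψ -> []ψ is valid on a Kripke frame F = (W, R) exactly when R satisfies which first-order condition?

Suppose ◇ψ→□ψ is valid. Take Rxy, Rxz and set V(ψ)={y}. Then ◇ψ at x, so □ψ at x, so ψ at z, i.e. z=y.

partial functionality: forall x forall y forall z (Rxy & Rxz -> y = z)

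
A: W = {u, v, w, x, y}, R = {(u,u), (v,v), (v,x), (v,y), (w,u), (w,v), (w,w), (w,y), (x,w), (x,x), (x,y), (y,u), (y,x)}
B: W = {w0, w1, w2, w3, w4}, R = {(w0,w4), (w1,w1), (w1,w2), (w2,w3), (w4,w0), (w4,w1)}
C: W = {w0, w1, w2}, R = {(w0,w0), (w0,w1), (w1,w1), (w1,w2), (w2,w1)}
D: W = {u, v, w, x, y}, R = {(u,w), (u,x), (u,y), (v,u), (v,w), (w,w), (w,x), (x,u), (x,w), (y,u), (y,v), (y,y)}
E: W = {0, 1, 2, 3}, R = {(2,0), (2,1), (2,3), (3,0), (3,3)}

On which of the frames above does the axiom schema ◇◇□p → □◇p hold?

The schema corresponds to a generalized confluence (Geach) condition: ∀x ∀y ∀z ((xR²y ∧ xRz) → ∃w (yRw ∧ zRw)).
A: fails — vR²u, vRv but no t with uRt and vRt.
B: fails — w0R²w0, w0Rw4 but no w with w0Rw and w4Rw.
C: ✓.
D: fails — uR²w, uRy but no t with wRt and yRt.
E: fails — 2R²0, 2R0 but no w with 0Rw and 0Rw.

C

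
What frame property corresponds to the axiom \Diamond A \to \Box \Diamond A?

the Euclidean property: \forall x \forall y \forall z (Rxy \wedge Rxz \to Ryz)

Suppose ◇A→□◇A is valid. Take Rxy, Rxz and set V(A)={y}. Then ◇A at x, so □◇A at x, so ◇A at z, so some w with Rzw has A; w=y, i.e. Rzy. By symmetry of the argument, Ryz.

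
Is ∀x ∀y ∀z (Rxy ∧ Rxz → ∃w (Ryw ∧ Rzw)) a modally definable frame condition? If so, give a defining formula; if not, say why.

The condition is convergence. A defining modal formula is ◇□q → □◇q.
Suppose ◇□q→□◇q is valid. Take Rxy, Rxz and set V(q)={w : Ryw}. Then □q at y so ◇□q at x, so □◇q at x, so ◇q at z, giving w with Rzw and Ryw.

Definable; ◇□q → □◇q defines it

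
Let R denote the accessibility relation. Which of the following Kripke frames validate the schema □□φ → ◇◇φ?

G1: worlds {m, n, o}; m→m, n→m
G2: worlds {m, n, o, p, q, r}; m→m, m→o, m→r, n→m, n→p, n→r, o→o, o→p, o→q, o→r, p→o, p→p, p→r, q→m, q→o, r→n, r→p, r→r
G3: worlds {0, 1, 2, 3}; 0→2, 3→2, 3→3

G2

Frame correspondent (Sahlqvist): ∀x ∃w (xR²w ∧ xR²w) — i.e. a generalized confluence (Geach) condition.
G1: fails — at o but no w with oR²w and oR²w.
G2: holds.
G3: fails — at 0 but no w with 0R²w and 0R²w.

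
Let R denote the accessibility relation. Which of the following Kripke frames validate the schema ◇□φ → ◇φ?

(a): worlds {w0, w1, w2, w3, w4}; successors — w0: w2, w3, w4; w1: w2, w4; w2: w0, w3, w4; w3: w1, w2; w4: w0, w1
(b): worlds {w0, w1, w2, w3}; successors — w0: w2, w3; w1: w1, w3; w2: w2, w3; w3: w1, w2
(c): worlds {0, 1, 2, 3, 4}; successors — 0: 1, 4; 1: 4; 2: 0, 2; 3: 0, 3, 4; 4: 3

(b)

Frame correspondent (Sahlqvist): ∀x ∀y (xRy → ∃w (yRw ∧ xRw)) — i.e. a generalized confluence (Geach) condition.
(a): fails — w0Rw4 but no w with w4Rw and w0Rw.
(b): holds.
(c): fails — 0R4 but no w with 4Rw and 0Rw.
Valid on: (b).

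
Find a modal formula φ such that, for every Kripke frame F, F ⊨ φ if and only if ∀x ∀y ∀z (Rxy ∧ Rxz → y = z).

◇ψ → □ψ

A defining formula is ◇ψ → □ψ (the CD axiom).
Suppose ◇ψ→□ψ is valid. Take Rxy, Rxz and set V(ψ)={y}. Then ◇ψ at x, so □ψ at x, so ψ at z, i.e. z=y.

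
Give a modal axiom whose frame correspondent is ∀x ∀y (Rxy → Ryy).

□(□p → p)

This is shift-reflexivity; the standard corresponding axiom is T□: □(□p → p).
Suppose □(□p→p) is valid. Take Rxy and set V(p)={w : Ryw}. Then at y, □p holds; since □(□p→p) at x, □p→p at y, so p at y, i.e. Ryy.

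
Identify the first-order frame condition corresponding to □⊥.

□⊥ is valid iff no world has any successor (otherwise □⊥ fails at any world with one).
Conversely, on a frame with emptiness of R the schema holds at every world under every valuation.
Frame condition: ∀x ∀y ¬Rxy.

emptiness of R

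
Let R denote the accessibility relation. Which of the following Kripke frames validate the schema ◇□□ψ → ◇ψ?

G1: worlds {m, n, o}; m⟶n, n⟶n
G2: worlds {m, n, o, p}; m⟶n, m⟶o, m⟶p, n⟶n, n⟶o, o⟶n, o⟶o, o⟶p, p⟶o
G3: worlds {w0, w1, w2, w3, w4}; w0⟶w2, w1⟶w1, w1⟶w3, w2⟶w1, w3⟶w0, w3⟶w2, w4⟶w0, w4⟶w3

Frame correspondent (Sahlqvist): ∀x ∀y (xRy → ∃w (yR²w ∧ xRw)) — i.e. a generalized confluence (Geach) condition.
G1: holds.
G2: holds.
G3: fails — w0Rw2 but no w with w2R²w and w0Rw.
Valid on: G1, G2.

G1, G2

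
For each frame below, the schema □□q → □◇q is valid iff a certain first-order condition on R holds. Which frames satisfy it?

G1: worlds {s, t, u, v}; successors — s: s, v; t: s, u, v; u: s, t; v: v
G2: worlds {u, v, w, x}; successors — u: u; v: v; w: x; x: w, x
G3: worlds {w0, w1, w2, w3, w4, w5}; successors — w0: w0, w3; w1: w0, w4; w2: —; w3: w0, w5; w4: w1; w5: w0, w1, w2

G1, G2

Frame correspondent (Sahlqvist): ∀x ∀z (xRz → ∃w (xR²w ∧ zRw)) — i.e. a generalized confluence (Geach) condition.
G1: condition met.
G2: condition met.
G3: fails — w5Rw2 but no w with w5R²w and w2Rw.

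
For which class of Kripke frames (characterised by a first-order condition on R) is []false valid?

□⊥ is valid iff no world has any successor (otherwise □⊥ fails at any world with one).

Emptiness of R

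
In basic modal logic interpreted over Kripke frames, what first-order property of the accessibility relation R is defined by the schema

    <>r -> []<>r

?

Suppose ◇r→□◇r is valid. Take Rxy, Rxz and set V(r)={y}. Then ◇r at x, so □◇r at x, so ◇r at z, so some w with Rzw has r; w=y, i.e. Rzy. By symmetry of the argument, Ryz.
Conversely, on a frame with the Euclidean property the schema holds at every world under every valuation.
Frame condition: forall x forall y forall z (Rxy & Rxz -> Ryz).

the Euclidean property: forall x forall y forall z (Rxy & Rxz -> Ryz)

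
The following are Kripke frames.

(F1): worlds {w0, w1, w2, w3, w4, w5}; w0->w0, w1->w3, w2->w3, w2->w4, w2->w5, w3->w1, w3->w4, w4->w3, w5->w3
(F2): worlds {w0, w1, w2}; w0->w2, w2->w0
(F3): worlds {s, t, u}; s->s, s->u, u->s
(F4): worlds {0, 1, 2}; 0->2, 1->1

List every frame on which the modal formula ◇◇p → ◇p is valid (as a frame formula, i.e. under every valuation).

(F4)

The schema corresponds to transitivity: ∀x ∀y ∀z (Rxy ∧ Ryz → Rxz).
(F1): fails — Rw3w1 and Rw1w3 but not Rw3w3.
(F2): fails — Rw0w2 and Rw2w0 but not Rw0w0.
(F3): fails — Rus and Rsu but not Ruu.
(F4): satisfies the condition.
Valid on: (F4).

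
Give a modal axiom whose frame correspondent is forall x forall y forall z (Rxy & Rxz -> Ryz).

◇ψ → □◇ψ

This is the Euclidean property; the standard corresponding axiom is 5: ◇ψ → □◇ψ.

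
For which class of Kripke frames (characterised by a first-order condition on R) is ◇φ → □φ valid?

Suppose ◇φ→□φ is valid. Take Rxy, Rxz and set V(φ)={y}. Then ◇φ at x, so □φ at x, so φ at z, i.e. z=y.

partial functionality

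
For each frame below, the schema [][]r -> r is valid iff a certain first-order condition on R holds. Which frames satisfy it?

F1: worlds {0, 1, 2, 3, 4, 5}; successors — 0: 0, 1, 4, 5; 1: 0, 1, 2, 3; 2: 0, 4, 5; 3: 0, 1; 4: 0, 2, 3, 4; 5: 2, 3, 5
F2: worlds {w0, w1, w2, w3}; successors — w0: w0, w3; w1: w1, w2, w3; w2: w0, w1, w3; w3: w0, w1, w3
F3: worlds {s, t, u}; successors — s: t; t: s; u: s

F1, F2

The schema corresponds to a generalized confluence (Geach) condition: forall x exists w (x R^2 w & x = w).
F1: ✓.
F2: ✓.
F3: fails — at u but no w with uR²w and u=w.
Valid on: F1, F2.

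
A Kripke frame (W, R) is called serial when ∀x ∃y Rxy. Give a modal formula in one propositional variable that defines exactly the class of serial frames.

A defining formula is □s → ◇s (the D axiom).
Suppose □s→◇s is valid. At any x set V(s)=W. Then □s at x, so ◇s at x, so x has a successor.

□s → ◇s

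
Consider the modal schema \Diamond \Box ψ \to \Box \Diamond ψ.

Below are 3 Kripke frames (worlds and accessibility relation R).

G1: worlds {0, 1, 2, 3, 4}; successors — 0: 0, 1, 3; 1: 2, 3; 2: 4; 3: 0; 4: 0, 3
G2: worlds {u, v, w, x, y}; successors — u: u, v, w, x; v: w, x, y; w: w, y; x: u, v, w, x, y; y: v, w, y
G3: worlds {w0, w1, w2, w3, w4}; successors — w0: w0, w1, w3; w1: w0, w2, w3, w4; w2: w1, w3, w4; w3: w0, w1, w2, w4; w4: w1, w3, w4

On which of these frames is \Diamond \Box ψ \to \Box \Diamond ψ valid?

Frame correspondent (Sahlqvist): \forall x \forall y \forall z (Rxy \wedge Rxz \to \exists w (Ryw \wedge Rzw)) — i.e. convergence.
G1: fails — R01 and R03 but 1 and 3 have no common successor.
G2: holds.
G3: holds.

G2, G3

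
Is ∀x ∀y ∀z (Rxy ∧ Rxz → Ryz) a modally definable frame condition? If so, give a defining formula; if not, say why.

Yes: it is the Euclidean property, defined by the 5 schema ◇r → □◇r.
Suppose ◇r→□◇r is valid. Take Rxy, Rxz and set V(r)={y}. Then ◇r at x, so □◇r at x, so ◇r at z, so some w with Rzw has r; w=y, i.e. Rzy. By symmetry of the argument, Ryz.

Yes — defined by ◇r → □◇r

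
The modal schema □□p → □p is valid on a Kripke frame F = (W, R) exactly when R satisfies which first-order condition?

Suppose □□p→□p is valid. Take Rxy and set V(p)={w : xR²w}. Then □□p at x, so □p at x, so p at y, i.e. ∃z(Rxz∧Rzy).
Conversely, any frame satisfying ∀x ∀y (Rxy → ∃z (Rxz ∧ Rzy)) validates the schema.
So the correspondent is density.

density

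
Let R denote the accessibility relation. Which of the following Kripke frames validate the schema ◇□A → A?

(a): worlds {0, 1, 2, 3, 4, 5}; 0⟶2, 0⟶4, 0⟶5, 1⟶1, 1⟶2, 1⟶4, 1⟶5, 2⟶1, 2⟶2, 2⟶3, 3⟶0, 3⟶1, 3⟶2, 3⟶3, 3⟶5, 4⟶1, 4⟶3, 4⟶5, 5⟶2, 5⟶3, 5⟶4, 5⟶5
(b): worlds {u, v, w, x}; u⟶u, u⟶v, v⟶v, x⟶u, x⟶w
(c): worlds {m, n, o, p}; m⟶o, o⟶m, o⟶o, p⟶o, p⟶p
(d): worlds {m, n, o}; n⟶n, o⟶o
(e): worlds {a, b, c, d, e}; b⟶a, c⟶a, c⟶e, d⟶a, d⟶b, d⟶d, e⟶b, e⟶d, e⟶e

Frame correspondent (Sahlqvist): ∀x ∀y (Rxy → Ryx) — i.e. symmetry.
(a): fails — R15 but not R51.
(b): fails — Ruv but not Rvu.
(c): fails — Rpo but not Rop.
(d): satisfies the condition.
(e): fails — Reb but not Rbe.
Valid on: (d).

(d)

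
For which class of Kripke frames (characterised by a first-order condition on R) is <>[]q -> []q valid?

the Euclidean property: forall x forall y forall z (Rxy & Rxz -> Ryz)

Equivalently (dual form): ◇q → □◇q.
Suppose ◇q→□◇q is valid. Take Rxy, Rxz and set V(q)={y}. Then ◇q at x, so □◇q at x, so ◇q at z, so some w with Rzw has q; w=y, i.e. Rzy. By symmetry of the argument, Ryz.
Conversely, any frame satisfying forall x forall y forall z (Rxy & Rxz -> Ryz) validates the schema.
So the correspondent is the Euclidean property.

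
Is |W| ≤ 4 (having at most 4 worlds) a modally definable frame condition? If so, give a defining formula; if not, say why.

Any modally definable frame class is closed under disjoint unions.
Any modal formula valid on each of 5 disjoint one-world frames is valid on their disjoint union (validity is preserved under disjoint unions). Each one-world frame has |W|=1≤4, but the union has |W|=5.
So the class is not modally definable.

Not definable by any modal formula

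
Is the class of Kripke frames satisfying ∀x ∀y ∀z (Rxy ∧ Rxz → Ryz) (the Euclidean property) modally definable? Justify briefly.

Yes: it is the Euclidean property, defined by the 5 schema ◇r → □◇r.
Suppose ◇r→□◇r is valid. Take Rxy, Rxz and set V(r)={y}. Then ◇r at x, so □◇r at x, so ◇r at z, so some w with Rzw has r; w=y, i.e. Rzy. By symmetry of the argument, Ryz.

Yes — defined by ◇r → □◇r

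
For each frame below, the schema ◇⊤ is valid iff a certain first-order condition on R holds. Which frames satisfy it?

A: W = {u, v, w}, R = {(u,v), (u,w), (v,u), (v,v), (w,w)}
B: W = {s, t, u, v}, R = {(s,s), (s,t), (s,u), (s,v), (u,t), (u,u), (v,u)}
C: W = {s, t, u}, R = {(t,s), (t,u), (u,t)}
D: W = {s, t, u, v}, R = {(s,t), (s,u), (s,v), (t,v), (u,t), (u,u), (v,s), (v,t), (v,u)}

A, D

Frame correspondent (Sahlqvist): ∀x ∃y Rxy — i.e. seriality.
A: ✓.
B: fails — world t has no successor.
C: fails — world s has no successor.
D: ✓.
Valid on: A, D.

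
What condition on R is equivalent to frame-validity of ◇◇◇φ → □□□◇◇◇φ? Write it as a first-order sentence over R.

This is a Sahlqvist (Geach-type) schema ◇^3□^0φ → □^3◇^3φ.
Minimal-valuation argument: fix x; take any y with xR^3y and any z with xR^3z. Set V(φ) to the set of worlds R-reachable from y in exactly 0 steps. Then □^0φ holds at y, so the antecedent holds at x; validity forces ◇^3φ at z, giving a w with zR^3w and yR^0w.
First-order correspondent: ∀x ∀y ∀z ((xR³y ∧ xR³z) → ∃w (y = w ∧ zR³w)).

∀x ∀y ∀z ((xR³y ∧ xR³z) → ∃w (y = w ∧ zR³w))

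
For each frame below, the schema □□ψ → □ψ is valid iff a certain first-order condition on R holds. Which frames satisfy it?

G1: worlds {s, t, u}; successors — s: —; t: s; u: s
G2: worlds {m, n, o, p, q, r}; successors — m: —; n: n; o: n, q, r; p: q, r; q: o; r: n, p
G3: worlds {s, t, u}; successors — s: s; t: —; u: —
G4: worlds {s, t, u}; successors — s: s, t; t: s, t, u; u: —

G3, G4

Frame correspondent (Sahlqvist): ∀x ∀y (Rxy → ∃z (Rxz ∧ Rzy)) — i.e. density.
G1: fails — Rus but no z with Ruz and Rzs.
G2: fails — Rpr but no z with Rpz and Rzr.
G3: satisfies the condition.
G4: satisfies the condition.
Valid on: G3, G4.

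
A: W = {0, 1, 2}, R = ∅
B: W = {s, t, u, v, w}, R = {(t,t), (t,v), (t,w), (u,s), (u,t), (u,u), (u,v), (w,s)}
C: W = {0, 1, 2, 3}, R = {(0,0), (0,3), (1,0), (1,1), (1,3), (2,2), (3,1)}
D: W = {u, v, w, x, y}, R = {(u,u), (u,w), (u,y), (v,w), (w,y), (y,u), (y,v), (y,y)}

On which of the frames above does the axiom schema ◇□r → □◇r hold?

A

Frame correspondent (Sahlqvist): ∀x ∀y ∀z (Rxy ∧ Rxz → ∃w (Ryw ∧ Rzw)) — i.e. convergence.
A: holds.
B: fails — Rtv and Rtv but v and v have no common successor.
C: fails — R00 and R03 but 0 and 3 have no common successor.
D: fails — Ryy and Ryv but y and v have no common successor.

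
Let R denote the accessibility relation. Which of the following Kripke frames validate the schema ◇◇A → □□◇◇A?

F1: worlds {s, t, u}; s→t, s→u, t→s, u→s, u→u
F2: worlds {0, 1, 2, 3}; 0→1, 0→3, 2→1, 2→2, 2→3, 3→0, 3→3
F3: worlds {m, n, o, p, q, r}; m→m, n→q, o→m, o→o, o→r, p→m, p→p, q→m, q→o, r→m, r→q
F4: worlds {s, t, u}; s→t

Frame correspondent (Sahlqvist): ∀x ∀y ∀z ((xR²y ∧ xR²z) → ∃w (y = w ∧ zR²w)) — i.e. a generalized confluence (Geach) condition.
F1: fails — uR²s, uR²t but no w with s=w and tR²w.
F2: fails — 2R²0, 2R²1 but no w with 0=w and 1R²w.
F3: fails — nR²o, nR²m but no w with o=w and mR²w.
F4: satisfies the condition.
Valid on: F4.

F4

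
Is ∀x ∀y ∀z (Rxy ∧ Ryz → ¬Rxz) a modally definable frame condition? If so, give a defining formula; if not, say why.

If a class were modally definable it would be closed under surjective bounded morphisms (Goldblatt–Thomason).
The 3-cycle (worlds a,b,c with a→b→c→a) is intransitive. Mapping every world to a single reflexive point • is a surjective bounded morphism; the reflexive point is not intransitive (R••∧R•• but R••).
So the class is not modally definable.

Not definable by any modal formula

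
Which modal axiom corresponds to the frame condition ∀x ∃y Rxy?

A defining formula is □ψ → ◇ψ (the D axiom).
Suppose □ψ→◇ψ is valid. At any x set V(ψ)=W. Then □ψ at x, so ◇ψ at x, so x has a successor.

□ψ → ◇ψ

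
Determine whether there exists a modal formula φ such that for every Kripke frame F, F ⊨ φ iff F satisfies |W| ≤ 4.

If a class were modally definable it would be closed under disjoint unions (Goldblatt–Thomason).
Any modal formula valid on each of 5 disjoint one-world frames is valid on their disjoint union (validity is preserved under disjoint unions). Each one-world frame has |W|=1≤4, but the union has |W|=5.
Hence having at most 4 worlds is not modally definable.

Not modally definable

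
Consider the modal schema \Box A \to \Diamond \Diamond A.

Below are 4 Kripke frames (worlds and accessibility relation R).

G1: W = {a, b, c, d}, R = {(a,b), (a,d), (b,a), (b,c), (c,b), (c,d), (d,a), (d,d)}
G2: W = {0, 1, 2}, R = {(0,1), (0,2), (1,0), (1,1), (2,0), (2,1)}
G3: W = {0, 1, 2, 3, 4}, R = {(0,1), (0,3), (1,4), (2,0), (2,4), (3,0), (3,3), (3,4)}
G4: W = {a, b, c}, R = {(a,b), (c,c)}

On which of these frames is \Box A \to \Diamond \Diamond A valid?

This is the axiom for a generalized confluence (Geach) condition; its first-order frame correspondent is \forall x \exists w (xRw \wedge x R^2 w).
G1: fails — at b but no w with bRw and bR²w.
G2: satisfies the condition.
G3: fails — at 1 but no w with 1Rw and 1R²w.
G4: fails — at a but no w with aRw and aR²w.
Valid on: G2.

G2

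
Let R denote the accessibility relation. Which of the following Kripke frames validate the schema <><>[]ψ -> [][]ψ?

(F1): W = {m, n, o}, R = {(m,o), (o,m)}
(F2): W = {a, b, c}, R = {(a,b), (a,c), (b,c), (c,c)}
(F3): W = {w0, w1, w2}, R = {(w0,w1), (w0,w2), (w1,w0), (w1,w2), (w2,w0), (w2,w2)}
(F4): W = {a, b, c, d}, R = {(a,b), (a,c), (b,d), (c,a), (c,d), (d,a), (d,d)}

This is the axiom for a generalized confluence (Geach) condition; its first-order frame correspondent is forall x forall y forall z ((x R^2 y & x R^2 z) -> exists w (yRw & z = w)).
(F1): fails — mR²m, mR²m but no w with mRw and m=w.
(F2): holds.
(F3): fails — w0R²w0, w0R²w0 but no w with w0Rw and w0=w.
(F4): fails — aR²a, aR²a but no w with aRw and a=w.
Valid on: (F2).

(F2)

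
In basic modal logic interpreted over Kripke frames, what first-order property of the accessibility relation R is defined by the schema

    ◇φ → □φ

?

partial functionality

Suppose ◇φ→□φ is valid. Take Rxy, Rxz and set V(φ)={y}. Then ◇φ at x, so □φ at x, so φ at z, i.e. z=y.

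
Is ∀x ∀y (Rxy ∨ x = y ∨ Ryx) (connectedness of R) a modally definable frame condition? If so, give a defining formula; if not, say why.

If a class were modally definable it would be closed under disjoint unions (Goldblatt–Thomason).
Take 2 disjoint single-world reflexive frames: each is trivially connected, but their disjoint union has 2 worlds with no edge between distinct components, so it is not connected.
So the class is not modally definable.

Not definable by any modal formula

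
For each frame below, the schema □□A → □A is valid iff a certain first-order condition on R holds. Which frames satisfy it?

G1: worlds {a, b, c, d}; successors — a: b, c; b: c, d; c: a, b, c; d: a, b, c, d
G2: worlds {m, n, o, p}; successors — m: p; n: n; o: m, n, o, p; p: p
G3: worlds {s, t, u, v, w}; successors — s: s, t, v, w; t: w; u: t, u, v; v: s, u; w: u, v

The schema corresponds to density: ∀x ∀y (Rxy → ∃z (Rxz ∧ Rzy)).
G1: ✓.
G2: ✓.
G3: fails — Rtw but no z with Rtz and Rzw.
Valid on: G1, G2.

G1, G2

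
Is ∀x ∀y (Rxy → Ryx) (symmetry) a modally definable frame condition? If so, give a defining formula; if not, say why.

Yes: it is symmetry, defined by the B schema r → □◇r.
Suppose r→□◇r is valid. Take Rxy and set V(r)={x}. Then r at x, so □◇r at x, so ◇r at y, so some z with Ryz has r; z=x, i.e. Ryx.

Yes — defined by r → □◇r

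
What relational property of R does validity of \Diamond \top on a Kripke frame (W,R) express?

This is a form of the D axiom.
It corresponds to seriality: \forall x \exists y Rxy.

Seriality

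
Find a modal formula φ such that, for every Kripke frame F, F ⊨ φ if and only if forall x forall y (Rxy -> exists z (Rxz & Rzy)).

□□s → □s

This is density; the standard corresponding axiom is C4: □□s → □s.
Suppose □□s→□s is valid. Take Rxy and set V(s)={w : xR²w}. Then □□s at x, so □s at x, so s at y, i.e. ∃z(Rxz∧Rzy).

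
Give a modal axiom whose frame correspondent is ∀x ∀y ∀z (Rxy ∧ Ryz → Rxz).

The condition is transitivity. The 4 schema □ψ → □□ψ defines it.

□ψ → □□ψ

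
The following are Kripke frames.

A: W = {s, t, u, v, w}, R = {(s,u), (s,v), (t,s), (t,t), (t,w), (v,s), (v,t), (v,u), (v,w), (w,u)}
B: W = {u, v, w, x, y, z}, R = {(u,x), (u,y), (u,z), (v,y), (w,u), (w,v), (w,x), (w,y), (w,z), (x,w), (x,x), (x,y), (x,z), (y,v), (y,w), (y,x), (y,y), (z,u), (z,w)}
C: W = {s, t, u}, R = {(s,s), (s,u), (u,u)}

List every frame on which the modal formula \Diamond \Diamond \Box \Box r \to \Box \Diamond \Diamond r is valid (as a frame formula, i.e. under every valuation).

B, C

Frame correspondent (Sahlqvist): \forall x \forall y \forall z ((x R^2 y \wedge xRz) \to \exists w (y R^2 w \wedge z R^2 w)) — i.e. a generalized confluence (Geach) condition.
A: fails — sR²s, sRu but no w* with sR²w* and uR²w*.
B: satisfies the condition.
C: satisfies the condition.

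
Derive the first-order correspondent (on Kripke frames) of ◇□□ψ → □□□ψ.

∀x ∀y ∀z ((xRy ∧ xR³z) → ∃w (yR²w ∧ z = w))

This is a Sahlqvist (Geach-type) schema ◇^1□^2ψ → □^3◇^0ψ.
First-order correspondent: ∀x ∀y ∀z ((xRy ∧ xR³z) → ∃w (yR²w ∧ z = w)).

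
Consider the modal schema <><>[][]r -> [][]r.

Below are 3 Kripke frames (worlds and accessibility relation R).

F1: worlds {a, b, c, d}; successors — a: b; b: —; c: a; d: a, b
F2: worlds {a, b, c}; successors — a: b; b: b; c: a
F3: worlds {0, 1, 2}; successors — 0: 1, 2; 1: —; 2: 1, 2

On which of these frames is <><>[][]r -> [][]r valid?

Frame correspondent (Sahlqvist): forall x forall y forall z ((x R^2 y & x R^2 z) -> exists w (y R^2 w & z = w)) — i.e. a generalized confluence (Geach) condition.
F1: fails — cR²b, cR²b but no w with bR²w and b=w.
F2: holds.
F3: fails — 0R²1, 0R²1 but no w with 1R²w and 1=w.
Valid on: F2.

F2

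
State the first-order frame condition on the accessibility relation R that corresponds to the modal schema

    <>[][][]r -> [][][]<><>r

forall x forall y forall z ((xRy & x R^3 z) -> exists w (y R^3 w & z R^2 w))

This is a Sahlqvist (Geach-type) schema ◇^1□^3r → □^3◇^2r.
Minimal-valuation argument: fix x; take any y with xR^1y and any z with xR^3z. Set V(r) to the set of worlds R-reachable from y in exactly 3 steps. Then □^3r holds at y, so the antecedent holds at x; validity forces ◇^2r at z, giving a w with zR^2w and yR^3w.
First-order correspondent: forall x forall y forall z ((xRy & x R^3 z) -> exists w (y R^3 w & z R^2 w)).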